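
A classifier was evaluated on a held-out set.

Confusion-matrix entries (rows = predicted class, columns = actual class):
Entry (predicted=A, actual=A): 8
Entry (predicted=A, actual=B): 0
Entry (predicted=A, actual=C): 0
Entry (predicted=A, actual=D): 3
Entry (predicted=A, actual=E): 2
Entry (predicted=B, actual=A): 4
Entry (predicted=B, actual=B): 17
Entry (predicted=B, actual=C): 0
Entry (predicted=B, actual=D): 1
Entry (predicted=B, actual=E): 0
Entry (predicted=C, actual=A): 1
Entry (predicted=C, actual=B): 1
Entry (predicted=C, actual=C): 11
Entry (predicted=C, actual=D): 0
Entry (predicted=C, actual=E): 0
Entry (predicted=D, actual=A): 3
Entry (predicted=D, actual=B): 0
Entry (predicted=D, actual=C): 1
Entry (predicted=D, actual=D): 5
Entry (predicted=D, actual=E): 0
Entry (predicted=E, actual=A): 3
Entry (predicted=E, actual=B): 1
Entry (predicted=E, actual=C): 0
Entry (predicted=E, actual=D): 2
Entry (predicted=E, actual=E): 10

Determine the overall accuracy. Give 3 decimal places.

Accuracy = trace / total = (8+17+11+5+10=51) / 73 = 51/73 = 0.699

0.699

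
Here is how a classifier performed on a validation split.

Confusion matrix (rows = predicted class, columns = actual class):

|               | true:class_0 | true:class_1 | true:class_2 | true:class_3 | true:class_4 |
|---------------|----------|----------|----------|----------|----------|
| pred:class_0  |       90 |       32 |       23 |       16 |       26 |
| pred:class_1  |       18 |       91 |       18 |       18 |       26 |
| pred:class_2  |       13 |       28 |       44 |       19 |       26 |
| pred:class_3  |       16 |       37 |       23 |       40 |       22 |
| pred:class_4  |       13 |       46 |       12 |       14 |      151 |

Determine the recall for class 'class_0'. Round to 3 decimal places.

Take TP from the diagonal, FP from the rest of the 'class_0' prediction marginal, FN from the rest of the 'class_0' actual marginal.
recall = TP/(TP+FN).
class_0: TP=90, FN=18+13+16+13=60 → 90/150 = 0.6000

0.600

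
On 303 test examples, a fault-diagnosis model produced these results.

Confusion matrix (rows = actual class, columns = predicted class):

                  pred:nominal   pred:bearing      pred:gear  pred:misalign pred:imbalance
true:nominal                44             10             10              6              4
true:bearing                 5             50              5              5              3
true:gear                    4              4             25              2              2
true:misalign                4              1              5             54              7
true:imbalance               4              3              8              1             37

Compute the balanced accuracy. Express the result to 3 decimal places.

0.693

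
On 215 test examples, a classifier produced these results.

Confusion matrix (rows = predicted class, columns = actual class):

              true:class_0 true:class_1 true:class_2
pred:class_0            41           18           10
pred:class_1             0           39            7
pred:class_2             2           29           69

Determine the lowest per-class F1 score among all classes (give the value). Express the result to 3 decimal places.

0.591

Per-class F1 score (2·TP/(2·TP+FP+FN)):
  class_0: TP=41, FP=18+10=28, FN=0+2=2 → 82/112 = 0.7321
  class_1: TP=39, FP=0+7=7, FN=18+29=47 → 78/132 = 0.5909
  class_2: TP=69, FP=2+29=31, FN=10+7=17 → 138/186 = 0.7419
Lowest is class 'class_1' with F1 score = 0.591.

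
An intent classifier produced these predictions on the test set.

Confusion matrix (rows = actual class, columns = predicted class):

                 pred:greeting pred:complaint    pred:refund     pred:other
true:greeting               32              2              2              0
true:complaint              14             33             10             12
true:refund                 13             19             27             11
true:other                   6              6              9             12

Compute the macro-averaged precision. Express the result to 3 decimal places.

Per-class precision (TP/(TP+FP)):
  greeting: TP=32, FP=14+13+6=33 → 32/65 = 0.4923
  complaint: TP=33, FP=2+19+6=27 → 33/60 = 0.5500
  refund: TP=27, FP=2+10+9=21 → 27/48 = 0.5625
  other: TP=12, FP=0+12+11=23 → 12/35 = 0.3429
Macro-precision = mean = (0.4923 + 0.5500 + 0.5625 + 0.3429) / 4 = 0.487

0.487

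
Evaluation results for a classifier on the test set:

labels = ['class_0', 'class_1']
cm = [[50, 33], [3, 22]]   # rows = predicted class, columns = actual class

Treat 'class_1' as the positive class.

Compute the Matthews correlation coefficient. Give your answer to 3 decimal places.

0.407

MCC = (TP·TN − FP·FN) / √((TP+FP)(TP+FN)(TN+FP)(TN+FN))
Numerator = 22·50 − 3·33 = 1001
Denominator = √(25·55·53·83) = √6048625 = 2459.3953
MCC = 1001 / 2459.3953 = 0.407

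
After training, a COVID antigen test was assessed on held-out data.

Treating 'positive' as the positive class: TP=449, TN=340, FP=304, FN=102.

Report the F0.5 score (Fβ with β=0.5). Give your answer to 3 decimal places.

0.630

Fβ = (1+β²)·TP / ((1+β²)·TP + β²·FN + FP), with β²=1/4
= 1.25·449 / (1.25·449 + 0.25·102 + 304) = 0.630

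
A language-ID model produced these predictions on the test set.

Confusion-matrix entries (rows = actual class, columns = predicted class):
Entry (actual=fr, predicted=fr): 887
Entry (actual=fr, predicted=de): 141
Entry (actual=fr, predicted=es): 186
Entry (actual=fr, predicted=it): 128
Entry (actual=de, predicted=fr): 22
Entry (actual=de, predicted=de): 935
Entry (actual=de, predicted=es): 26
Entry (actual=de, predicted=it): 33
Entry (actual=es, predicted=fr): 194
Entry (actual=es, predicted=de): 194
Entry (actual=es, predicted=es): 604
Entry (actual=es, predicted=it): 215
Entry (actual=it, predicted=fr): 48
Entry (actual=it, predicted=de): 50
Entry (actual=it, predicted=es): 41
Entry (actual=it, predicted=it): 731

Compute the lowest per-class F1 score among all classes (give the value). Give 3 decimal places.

0.585

Per-class F1 score (2·TP/(2·TP+FP+FN)):
  fr: TP=887, FP=22+194+48=264, FN=141+186+128=455 → 1774/2493 = 0.7116
  de: TP=935, FP=141+194+50=385, FN=22+26+33=81 → 1870/2336 = 0.8005
  es: TP=604, FP=186+26+41=253, FN=194+194+215=603 → 1208/2064 = 0.5853
  it: TP=731, FP=128+33+215=376, FN=48+50+41=139 → 1462/1977 = 0.7395
Lowest is class 'es' with F1 score = 0.585.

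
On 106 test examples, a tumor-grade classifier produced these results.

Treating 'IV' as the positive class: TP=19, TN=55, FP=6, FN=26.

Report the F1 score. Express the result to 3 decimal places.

0.543

Precision = TP/(TP+FP) = 19/25 = 0.7600
Recall = TP/(TP+FN) = 19/45 = 0.4222
F1 = 2·TP/(2·TP+FP+FN) = 38/70 = 0.543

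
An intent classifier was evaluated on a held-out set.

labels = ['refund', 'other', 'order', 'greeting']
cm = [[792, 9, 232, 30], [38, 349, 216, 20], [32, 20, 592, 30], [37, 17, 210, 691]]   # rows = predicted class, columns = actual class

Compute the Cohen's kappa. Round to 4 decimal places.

0.6402

Observed agreement pₒ = trace/N = 2424/3315 = 0.73122
Expected agreement pₑ = Σ (rowᵢ·colᵢ)/N² = (899·1063 + 395·623 + 1250·674 + 771·955)/3315² = 0.25302
κ = (pₒ − pₑ)/(1 − pₑ) = (0.73122 − 0.25302)/(1 − 0.25302) = 0.6402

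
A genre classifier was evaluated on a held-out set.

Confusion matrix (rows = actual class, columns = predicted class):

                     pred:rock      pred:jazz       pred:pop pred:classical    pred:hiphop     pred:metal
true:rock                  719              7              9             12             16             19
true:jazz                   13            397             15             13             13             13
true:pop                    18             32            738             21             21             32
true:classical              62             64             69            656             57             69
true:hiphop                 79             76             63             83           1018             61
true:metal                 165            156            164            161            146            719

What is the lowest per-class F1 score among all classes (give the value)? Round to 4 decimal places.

0.5932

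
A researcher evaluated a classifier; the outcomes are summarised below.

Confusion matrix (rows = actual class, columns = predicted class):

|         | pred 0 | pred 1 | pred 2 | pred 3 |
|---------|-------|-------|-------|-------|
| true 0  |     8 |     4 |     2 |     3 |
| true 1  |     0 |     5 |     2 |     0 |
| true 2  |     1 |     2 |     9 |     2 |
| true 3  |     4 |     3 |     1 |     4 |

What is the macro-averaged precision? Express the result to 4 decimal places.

Per-class precision (TP/(TP+FP)):
  0: TP=8, FP=0+1+4=5 → 8/13 = 0.61538
  1: TP=5, FP=4+2+3=9 → 5/14 = 0.35714
  2: TP=9, FP=2+2+1=5 → 9/14 = 0.64286
  3: TP=4, FP=3+0+2=5 → 4/9 = 0.44444
Macro-precision = mean = (0.61538 + 0.35714 + 0.64286 + 0.44444) / 4 = 0.5150

0.5150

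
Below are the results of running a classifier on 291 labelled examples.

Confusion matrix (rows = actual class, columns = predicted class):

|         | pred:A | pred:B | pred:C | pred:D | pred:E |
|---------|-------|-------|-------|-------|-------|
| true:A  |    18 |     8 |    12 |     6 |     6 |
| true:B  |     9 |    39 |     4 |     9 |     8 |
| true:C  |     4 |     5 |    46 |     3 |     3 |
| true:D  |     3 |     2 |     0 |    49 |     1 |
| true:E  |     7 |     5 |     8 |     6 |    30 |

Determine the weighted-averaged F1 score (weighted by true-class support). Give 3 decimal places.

0.615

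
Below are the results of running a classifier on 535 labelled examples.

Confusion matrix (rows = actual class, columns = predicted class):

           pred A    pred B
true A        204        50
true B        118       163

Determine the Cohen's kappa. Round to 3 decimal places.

0.378

Observed agreement pₒ = trace/N = 367/535 = 0.6860
Expected agreement pₑ = Σ (rowᵢ·colᵢ)/N² = (254·322 + 281·213)/535² = 0.4949
κ = (pₒ − pₑ)/(1 − pₑ) = (0.6860 − 0.4949)/(1 − 0.4949) = 0.378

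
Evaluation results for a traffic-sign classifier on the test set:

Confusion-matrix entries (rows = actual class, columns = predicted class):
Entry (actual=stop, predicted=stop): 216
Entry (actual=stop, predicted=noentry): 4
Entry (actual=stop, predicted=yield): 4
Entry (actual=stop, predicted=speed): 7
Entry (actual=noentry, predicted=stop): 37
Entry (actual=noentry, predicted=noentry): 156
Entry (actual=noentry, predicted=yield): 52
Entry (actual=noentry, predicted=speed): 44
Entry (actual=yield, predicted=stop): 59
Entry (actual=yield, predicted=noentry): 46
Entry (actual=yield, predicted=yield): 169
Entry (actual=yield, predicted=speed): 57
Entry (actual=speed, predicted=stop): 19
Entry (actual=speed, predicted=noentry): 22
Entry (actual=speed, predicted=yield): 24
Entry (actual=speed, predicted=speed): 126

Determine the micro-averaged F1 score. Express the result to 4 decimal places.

0.6401

Micro-averaging pools counts across classes: ΣTP=667, ΣFP=375, ΣFN=375.
Micro-F1 score = 2·TP/(2·TP+FP+FN) on pooled counts = 0.6401 (equals overall accuracy in single-label multiclass).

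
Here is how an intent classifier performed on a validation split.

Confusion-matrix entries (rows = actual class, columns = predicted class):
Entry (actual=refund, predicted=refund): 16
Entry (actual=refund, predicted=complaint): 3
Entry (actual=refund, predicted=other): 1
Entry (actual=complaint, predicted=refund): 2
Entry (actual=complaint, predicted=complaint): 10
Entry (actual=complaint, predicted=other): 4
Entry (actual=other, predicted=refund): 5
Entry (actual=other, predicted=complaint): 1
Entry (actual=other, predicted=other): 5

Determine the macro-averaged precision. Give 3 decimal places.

0.637

Per-class precision (TP/(TP+FP)):
  refund: TP=16, FP=2+5=7 → 16/23 = 0.6957
  complaint: TP=10, FP=3+1=4 → 10/14 = 0.7143
  other: TP=5, FP=1+4=5 → 5/10 = 0.5000
Macro-precision = mean = (0.6957 + 0.7143 + 0.5000) / 3 = 0.637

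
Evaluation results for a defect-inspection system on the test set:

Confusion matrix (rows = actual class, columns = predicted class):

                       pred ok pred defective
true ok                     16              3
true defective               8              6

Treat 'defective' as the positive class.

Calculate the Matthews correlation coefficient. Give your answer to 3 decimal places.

MCC = (TP·TN − FP·FN) / √((TP+FP)(TP+FN)(TN+FP)(TN+FN))
Numerator = 6·16 − 3·8 = 72
Denominator = √(9·14·19·24) = √57456 = 239.6998
MCC = 72 / 239.6998 = 0.300

0.300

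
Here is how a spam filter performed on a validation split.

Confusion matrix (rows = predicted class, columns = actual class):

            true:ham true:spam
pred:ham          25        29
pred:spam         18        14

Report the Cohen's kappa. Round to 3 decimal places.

-0.093

Observed agreement pₒ = trace/N = 39/86 = 0.4535
Expected agreement pₑ = Σ (rowᵢ·colᵢ)/N² = (43·54 + 43·32)/86² = 0.5000
κ = (pₒ − pₑ)/(1 − pₑ) = (0.4535 − 0.5000)/(1 − 0.5000) = -0.093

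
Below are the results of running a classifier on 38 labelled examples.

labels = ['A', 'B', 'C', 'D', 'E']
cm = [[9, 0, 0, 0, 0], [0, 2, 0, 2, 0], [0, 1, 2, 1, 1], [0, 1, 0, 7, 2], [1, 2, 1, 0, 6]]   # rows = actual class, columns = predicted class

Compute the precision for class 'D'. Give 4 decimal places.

precision = TP/(TP+FP).
D: TP=7, FP=0+2+1+0=3 → 7/10 = 0.70000

0.7000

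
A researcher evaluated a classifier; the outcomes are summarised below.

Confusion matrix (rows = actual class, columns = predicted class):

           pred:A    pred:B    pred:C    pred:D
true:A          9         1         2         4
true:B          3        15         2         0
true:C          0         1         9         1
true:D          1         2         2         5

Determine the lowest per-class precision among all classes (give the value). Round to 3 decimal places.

0.500

Per-class precision (TP/(TP+FP)):
  A: TP=9, FP=3+0+1=4 → 9/13 = 0.6923
  B: TP=15, FP=1+1+2=4 → 15/19 = 0.7895
  C: TP=9, FP=2+2+2=6 → 9/15 = 0.6000
  D: TP=5, FP=4+0+1=5 → 5/10 = 0.5000
Lowest is class 'D' with precision = 0.500.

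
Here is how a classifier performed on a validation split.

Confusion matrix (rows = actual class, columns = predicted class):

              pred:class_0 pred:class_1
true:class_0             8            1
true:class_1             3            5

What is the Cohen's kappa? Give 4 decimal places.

0.5211

Observed agreement pₒ = trace/N = 13/17 = 0.76471
Expected agreement pₑ = Σ (rowᵢ·colᵢ)/N² = (9·11 + 8·6)/17² = 0.50865
κ = (pₒ − pₑ)/(1 − pₑ) = (0.76471 − 0.50865)/(1 − 0.50865) = 0.5211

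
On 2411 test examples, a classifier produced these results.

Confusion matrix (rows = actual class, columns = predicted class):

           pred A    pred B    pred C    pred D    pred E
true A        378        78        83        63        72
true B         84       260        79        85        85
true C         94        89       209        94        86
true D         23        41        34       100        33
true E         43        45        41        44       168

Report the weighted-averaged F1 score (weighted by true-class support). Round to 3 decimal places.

Per-class F1 score (2·TP/(2·TP+FP+FN)):
  A: TP=378, FP=84+94+23+43=244, FN=78+83+63+72=296 → 756/1296 = 0.5833
  B: TP=260, FP=78+89+41+45=253, FN=84+79+85+85=333 → 520/1106 = 0.4702
  C: TP=209, FP=83+79+34+41=237, FN=94+89+94+86=363 → 418/1018 = 0.4106
  D: TP=100, FP=63+85+94+44=286, FN=23+41+34+33=131 → 200/617 = 0.3241
  E: TP=168, FP=72+85+86+33=276, FN=43+45+41+44=173 → 336/785 = 0.4280
Weighted-F1 score = Σ (supportᵢ/N)·F1 scoreᵢ with N=2411: (674/2411)·0.5833 + (593/2411)·0.4702 + (572/2411)·0.4106 + (231/2411)·0.3241 + (341/2411)·0.4280 = 0.468

0.468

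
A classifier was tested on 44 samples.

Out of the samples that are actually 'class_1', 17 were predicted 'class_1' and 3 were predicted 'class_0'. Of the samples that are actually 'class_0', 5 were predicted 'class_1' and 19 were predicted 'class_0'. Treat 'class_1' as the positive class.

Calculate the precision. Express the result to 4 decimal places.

Precision = TP/(TP+FP) = 17/(17+5) = 17/22 = 0.7727

0.7727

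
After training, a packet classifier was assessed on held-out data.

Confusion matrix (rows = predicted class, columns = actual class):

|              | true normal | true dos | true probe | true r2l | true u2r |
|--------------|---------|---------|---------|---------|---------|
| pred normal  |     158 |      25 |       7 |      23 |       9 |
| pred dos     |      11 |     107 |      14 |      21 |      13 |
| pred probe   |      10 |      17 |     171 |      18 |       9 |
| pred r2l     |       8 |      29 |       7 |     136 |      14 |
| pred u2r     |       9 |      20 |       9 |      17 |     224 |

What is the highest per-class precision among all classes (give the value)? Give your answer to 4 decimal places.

0.8029

Per-class precision (TP/(TP+FP)):
  normal: TP=158, FP=25+7+23+9=64 → 158/222 = 0.71171
  dos: TP=107, FP=11+14+21+13=59 → 107/166 = 0.64458
  probe: TP=171, FP=10+17+18+9=54 → 171/225 = 0.76000
  r2l: TP=136, FP=8+29+7+14=58 → 136/194 = 0.70103
  u2r: TP=224, FP=9+20+9+17=55 → 224/279 = 0.80287
Highest is class 'u2r' with precision = 0.8029.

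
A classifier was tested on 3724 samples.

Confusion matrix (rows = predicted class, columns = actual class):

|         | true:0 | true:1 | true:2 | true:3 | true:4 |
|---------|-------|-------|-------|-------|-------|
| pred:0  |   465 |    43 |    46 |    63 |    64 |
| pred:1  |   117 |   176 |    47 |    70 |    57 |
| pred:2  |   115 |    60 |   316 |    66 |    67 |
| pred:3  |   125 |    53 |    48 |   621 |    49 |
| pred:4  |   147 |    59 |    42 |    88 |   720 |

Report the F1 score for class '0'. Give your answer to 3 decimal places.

0.564

F1 score = 2·TP/(2·TP+FP+FN).
0: TP=465, FP=43+46+63+64=216, FN=117+115+125+147=504 → 930/1650 = 0.5636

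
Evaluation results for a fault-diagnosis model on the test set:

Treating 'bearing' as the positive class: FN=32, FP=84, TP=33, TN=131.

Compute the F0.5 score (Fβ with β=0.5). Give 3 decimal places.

Fβ = (1+β²)·TP / ((1+β²)·TP + β²·FN + FP), with β²=1/4
= 1.25·33 / (1.25·33 + 0.25·32 + 84) = 0.310

0.310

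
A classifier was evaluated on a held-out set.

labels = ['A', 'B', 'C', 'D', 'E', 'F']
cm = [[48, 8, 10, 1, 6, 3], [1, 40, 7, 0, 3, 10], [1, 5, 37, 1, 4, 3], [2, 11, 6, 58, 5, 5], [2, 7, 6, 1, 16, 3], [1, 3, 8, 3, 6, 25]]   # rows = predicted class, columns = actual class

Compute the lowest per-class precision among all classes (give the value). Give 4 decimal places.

0.4571

Per-class precision (TP/(TP+FP)):
  A: TP=48, FP=8+10+1+6+3=28 → 48/76 = 0.63158
  B: TP=40, FP=1+7+0+3+10=21 → 40/61 = 0.65574
  C: TP=37, FP=1+5+1+4+3=14 → 37/51 = 0.72549
  D: TP=58, FP=2+11+6+5+5=29 → 58/87 = 0.66667
  E: TP=16, FP=2+7+6+1+3=19 → 16/35 = 0.45714
  F: TP=25, FP=1+3+8+3+6=21 → 25/46 = 0.54348
Lowest is class 'E' with precision = 0.4571.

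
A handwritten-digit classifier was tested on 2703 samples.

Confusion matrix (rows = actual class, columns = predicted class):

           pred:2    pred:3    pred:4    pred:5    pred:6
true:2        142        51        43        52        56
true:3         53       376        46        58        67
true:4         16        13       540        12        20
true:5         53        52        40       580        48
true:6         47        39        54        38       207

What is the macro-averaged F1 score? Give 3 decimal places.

Per-class F1 score (2·TP/(2·TP+FP+FN)):
  2: TP=142, FP=53+16+53+47=169, FN=51+43+52+56=202 → 284/655 = 0.4336
  3: TP=376, FP=51+13+52+39=155, FN=53+46+58+67=224 → 752/1131 = 0.6649
  4: TP=540, FP=43+46+40+54=183, FN=16+13+12+20=61 → 1080/1324 = 0.8157
  5: TP=580, FP=52+58+12+38=160, FN=53+52+40+48=193 → 1160/1513 = 0.7667
  6: TP=207, FP=56+67+20+48=191, FN=47+39+54+38=178 → 414/783 = 0.5287
Macro-F1 score = mean = (0.4336 + 0.6649 + 0.8157 + 0.7667 + 0.5287) / 5 = 0.642

0.642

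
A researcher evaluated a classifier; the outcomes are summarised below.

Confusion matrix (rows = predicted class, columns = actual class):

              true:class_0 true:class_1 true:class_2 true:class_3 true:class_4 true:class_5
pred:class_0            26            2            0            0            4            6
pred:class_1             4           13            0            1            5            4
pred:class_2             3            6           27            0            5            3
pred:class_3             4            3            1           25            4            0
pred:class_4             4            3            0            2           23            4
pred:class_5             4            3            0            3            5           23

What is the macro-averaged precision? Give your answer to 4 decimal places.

0.6165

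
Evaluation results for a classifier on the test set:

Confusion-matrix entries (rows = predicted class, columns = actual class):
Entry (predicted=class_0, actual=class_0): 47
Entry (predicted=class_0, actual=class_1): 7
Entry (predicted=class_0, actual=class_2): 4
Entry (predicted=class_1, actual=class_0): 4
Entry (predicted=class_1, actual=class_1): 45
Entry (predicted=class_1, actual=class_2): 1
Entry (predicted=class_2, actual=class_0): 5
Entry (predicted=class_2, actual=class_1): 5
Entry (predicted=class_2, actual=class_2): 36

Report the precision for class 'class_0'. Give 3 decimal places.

Treat 'class_0' as positive and all other classes as negative.
precision = TP/(TP+FP).
class_0: TP=47, FP=7+4=11 → 47/58 = 0.8103

0.810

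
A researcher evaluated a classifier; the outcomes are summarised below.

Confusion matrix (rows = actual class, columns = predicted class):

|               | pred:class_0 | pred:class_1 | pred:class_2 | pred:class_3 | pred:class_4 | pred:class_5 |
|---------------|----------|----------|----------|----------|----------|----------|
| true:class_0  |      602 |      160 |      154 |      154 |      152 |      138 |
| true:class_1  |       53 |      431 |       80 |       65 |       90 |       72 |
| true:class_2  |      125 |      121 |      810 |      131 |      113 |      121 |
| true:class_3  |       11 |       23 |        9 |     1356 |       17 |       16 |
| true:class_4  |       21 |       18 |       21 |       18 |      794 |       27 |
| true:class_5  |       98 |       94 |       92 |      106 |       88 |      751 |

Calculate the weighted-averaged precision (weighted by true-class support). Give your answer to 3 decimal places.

Per-class precision (TP/(TP+FP)):
  class_0: TP=602, FP=53+125+11+21+98=308 → 602/910 = 0.6615
  class_1: TP=431, FP=160+121+23+18+94=416 → 431/847 = 0.5089
  class_2: TP=810, FP=154+80+9+21+92=356 → 810/1166 = 0.6947
  class_3: TP=1356, FP=154+65+131+18+106=474 → 1356/1830 = 0.7410
  class_4: TP=794, FP=152+90+113+17+88=460 → 794/1254 = 0.6332
  class_5: TP=751, FP=138+72+121+16+27=374 → 751/1125 = 0.6676
Weighted-precision = Σ (supportᵢ/N)·precisionᵢ with N=7132: (1360/7132)·0.6615 + (791/7132)·0.5089 + (1421/7132)·0.6947 + (1432/7132)·0.7410 + (899/7132)·0.6332 + (1229/7132)·0.6676 = 0.665

0.665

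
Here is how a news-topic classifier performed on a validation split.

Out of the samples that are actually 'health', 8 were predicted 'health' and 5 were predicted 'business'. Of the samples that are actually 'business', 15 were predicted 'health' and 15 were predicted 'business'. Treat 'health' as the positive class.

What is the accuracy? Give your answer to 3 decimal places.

0.535

Accuracy = (TP+TN)/N = (8+15)/43 = 0.535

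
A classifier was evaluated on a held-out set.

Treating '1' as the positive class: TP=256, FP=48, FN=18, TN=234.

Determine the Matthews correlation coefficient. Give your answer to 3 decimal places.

0.767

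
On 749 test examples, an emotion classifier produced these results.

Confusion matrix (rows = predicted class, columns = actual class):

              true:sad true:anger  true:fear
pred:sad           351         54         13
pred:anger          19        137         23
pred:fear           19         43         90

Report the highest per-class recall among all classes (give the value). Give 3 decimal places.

Per-class recall (TP/(TP+FN)):
  sad: TP=351, FN=19+19=38 → 351/389 = 0.9023
  anger: TP=137, FN=54+43=97 → 137/234 = 0.5855
  fear: TP=90, FN=13+23=36 → 90/126 = 0.7143
Highest is class 'sad' with recall = 0.902.

0.902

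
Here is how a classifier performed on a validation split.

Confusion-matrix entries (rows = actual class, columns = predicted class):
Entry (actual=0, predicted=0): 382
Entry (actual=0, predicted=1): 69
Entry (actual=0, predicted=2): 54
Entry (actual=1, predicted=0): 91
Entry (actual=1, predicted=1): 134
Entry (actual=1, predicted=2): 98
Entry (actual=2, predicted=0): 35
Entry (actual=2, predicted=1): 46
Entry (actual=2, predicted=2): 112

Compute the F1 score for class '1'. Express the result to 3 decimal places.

Treat '1' as positive and all other classes as negative.
F1 score = 2·TP/(2·TP+FP+FN).
1: TP=134, FP=69+46=115, FN=91+98=189 → 268/572 = 0.4685

0.469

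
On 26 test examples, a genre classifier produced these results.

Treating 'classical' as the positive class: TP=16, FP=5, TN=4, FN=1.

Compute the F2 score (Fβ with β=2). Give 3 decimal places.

Fβ = (1+β²)·TP / ((1+β²)·TP + β²·FN + FP), with β²=4
= 5·16 / (5·16 + 4·1 + 5) = 0.899

0.899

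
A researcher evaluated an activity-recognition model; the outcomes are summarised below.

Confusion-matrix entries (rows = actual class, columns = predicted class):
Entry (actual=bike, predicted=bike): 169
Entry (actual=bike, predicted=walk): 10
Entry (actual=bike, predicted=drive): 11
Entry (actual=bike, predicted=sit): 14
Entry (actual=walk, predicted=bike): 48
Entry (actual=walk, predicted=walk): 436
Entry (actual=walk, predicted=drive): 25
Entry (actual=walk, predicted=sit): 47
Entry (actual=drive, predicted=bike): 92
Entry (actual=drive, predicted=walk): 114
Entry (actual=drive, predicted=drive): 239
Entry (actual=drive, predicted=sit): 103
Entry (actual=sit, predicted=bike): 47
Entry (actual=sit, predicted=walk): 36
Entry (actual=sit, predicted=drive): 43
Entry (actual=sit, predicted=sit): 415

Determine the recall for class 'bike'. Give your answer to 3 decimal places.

Treat 'bike' as positive and all other classes as negative.
recall = TP/(TP+FN).
bike: TP=169, FN=10+11+14=35 → 169/204 = 0.8284

0.828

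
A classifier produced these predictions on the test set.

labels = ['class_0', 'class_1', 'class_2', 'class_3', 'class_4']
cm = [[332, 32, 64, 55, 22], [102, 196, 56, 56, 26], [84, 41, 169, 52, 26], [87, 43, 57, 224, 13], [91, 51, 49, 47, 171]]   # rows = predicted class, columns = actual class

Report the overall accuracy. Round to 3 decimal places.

0.509

Accuracy = trace / total = (332+196+169+224+171=1092) / 2146 = 1092/2146 = 0.509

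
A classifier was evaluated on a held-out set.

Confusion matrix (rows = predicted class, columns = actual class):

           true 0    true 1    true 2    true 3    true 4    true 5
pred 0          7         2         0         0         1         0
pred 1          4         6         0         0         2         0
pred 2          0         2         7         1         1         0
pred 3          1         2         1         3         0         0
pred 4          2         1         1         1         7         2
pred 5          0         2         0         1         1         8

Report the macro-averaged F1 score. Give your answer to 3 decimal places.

Per-class F1 score (2·TP/(2·TP+FP+FN)):
  0: TP=7, FP=2+0+0+1+0=3, FN=4+0+1+2+0=7 → 14/24 = 0.5833
  1: TP=6, FP=4+0+0+2+0=6, FN=2+2+2+1+2=9 → 12/27 = 0.4444
  2: TP=7, FP=0+2+1+1+0=4, FN=0+0+1+1+0=2 → 14/20 = 0.7000
  3: TP=3, FP=1+2+1+0+0=4, FN=0+0+1+1+1=3 → 6/13 = 0.4615
  4: TP=7, FP=2+1+1+1+2=7, FN=1+2+1+0+1=5 → 14/26 = 0.5385
  5: TP=8, FP=0+2+0+1+1=4, FN=0+0+0+0+2=2 → 16/22 = 0.7273
Macro-F1 score = mean = (0.5833 + 0.4444 + 0.7000 + 0.4615 + 0.5385 + 0.7273) / 6 = 0.576

0.576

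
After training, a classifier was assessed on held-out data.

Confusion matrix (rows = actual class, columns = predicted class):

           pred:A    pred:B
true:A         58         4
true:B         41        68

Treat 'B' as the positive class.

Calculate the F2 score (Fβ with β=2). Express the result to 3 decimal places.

0.669

Fβ = (1+β²)·TP / ((1+β²)·TP + β²·FN + FP), with β²=4
= 5·68 / (5·68 + 4·41 + 4) = 0.669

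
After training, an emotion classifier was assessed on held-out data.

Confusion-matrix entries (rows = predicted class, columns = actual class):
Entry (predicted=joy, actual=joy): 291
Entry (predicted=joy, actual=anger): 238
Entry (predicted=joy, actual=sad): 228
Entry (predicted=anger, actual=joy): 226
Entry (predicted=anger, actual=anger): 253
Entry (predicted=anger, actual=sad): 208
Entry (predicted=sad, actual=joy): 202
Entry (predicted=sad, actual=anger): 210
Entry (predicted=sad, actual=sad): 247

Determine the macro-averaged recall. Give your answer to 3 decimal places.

0.376

Per-class recall (TP/(TP+FN)):
  joy: TP=291, FN=226+202=428 → 291/719 = 0.4047
  anger: TP=253, FN=238+210=448 → 253/701 = 0.3609
  sad: TP=247, FN=228+208=436 → 247/683 = 0.3616
Macro-recall = mean = (0.4047 + 0.3609 + 0.3616) / 3 = 0.376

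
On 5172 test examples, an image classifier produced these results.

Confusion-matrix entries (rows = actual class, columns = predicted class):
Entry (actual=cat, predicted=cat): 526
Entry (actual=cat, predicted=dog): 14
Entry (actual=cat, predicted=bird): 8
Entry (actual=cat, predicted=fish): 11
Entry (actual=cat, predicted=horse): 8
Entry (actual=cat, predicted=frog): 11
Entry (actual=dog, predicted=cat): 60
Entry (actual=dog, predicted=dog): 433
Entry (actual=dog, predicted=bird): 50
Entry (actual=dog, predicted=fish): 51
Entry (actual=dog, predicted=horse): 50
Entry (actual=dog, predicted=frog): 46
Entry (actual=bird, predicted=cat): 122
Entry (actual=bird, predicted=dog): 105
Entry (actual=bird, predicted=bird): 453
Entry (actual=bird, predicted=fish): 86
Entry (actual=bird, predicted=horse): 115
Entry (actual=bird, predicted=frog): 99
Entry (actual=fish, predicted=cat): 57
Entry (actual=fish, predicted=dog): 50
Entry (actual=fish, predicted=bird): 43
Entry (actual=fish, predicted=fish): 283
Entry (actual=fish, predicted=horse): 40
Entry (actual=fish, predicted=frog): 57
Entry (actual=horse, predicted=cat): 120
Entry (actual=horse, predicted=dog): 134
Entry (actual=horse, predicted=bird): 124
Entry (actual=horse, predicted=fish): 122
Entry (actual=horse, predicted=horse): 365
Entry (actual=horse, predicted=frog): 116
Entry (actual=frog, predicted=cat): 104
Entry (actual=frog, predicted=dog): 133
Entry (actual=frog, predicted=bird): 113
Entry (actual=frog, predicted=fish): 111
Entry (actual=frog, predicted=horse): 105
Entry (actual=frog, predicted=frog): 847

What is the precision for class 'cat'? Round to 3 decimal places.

0.532

precision = TP/(TP+FP).
cat: TP=526, FP=60+122+57+120+104=463 → 526/989 = 0.5319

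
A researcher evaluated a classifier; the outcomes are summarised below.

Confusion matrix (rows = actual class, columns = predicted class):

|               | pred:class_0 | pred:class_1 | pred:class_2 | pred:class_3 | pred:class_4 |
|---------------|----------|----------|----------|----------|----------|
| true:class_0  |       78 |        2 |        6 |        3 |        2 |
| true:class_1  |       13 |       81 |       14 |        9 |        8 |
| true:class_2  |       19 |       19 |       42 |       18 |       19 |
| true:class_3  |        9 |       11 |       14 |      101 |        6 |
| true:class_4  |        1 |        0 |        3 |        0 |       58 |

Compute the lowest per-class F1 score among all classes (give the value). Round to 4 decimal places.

Per-class F1 score (2·TP/(2·TP+FP+FN)):
  class_0: TP=78, FP=13+19+9+1=42, FN=2+6+3+2=13 → 156/211 = 0.73934
  class_1: TP=81, FP=2+19+11+0=32, FN=13+14+9+8=44 → 162/238 = 0.68067
  class_2: TP=42, FP=6+14+14+3=37, FN=19+19+18+19=75 → 84/196 = 0.42857
  class_3: TP=101, FP=3+9+18+0=30, FN=9+11+14+6=40 → 202/272 = 0.74265
  class_4: TP=58, FP=2+8+19+6=35, FN=1+0+3+0=4 → 116/155 = 0.74839
Lowest is class 'class_2' with F1 score = 0.4286.

0.4286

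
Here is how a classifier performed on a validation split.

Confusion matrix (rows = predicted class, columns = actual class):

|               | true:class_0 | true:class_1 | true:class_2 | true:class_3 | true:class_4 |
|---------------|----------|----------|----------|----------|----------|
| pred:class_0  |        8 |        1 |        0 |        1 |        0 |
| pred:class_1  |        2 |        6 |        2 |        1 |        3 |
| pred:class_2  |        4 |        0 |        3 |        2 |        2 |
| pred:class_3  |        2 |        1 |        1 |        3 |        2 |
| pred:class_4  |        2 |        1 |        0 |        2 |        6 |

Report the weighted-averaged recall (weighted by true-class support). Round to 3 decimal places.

Per-class recall (TP/(TP+FN)):
  class_0: TP=8, FN=2+4+2+2=10 → 8/18 = 0.4444
  class_1: TP=6, FN=1+0+1+1=3 → 6/9 = 0.6667
  class_2: TP=3, FN=0+2+1+0=3 → 3/6 = 0.5000
  class_3: TP=3, FN=1+1+2+2=6 → 3/9 = 0.3333
  class_4: TP=6, FN=0+3+2+2=7 → 6/13 = 0.4615
Weighted-recall = Σ (supportᵢ/N)·recallᵢ with N=55: (18/55)·0.4444 + (9/55)·0.6667 + (6/55)·0.5000 + (9/55)·0.3333 + (13/55)·0.4615 = 0.473

0.473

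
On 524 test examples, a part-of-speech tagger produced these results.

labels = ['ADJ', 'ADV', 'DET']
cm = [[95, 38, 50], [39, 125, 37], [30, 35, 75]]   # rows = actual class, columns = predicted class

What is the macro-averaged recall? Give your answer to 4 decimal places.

0.5589

Per-class recall (TP/(TP+FN)):
  ADJ: TP=95, FN=38+50=88 → 95/183 = 0.51913
  ADV: TP=125, FN=39+37=76 → 125/201 = 0.62189
  DET: TP=75, FN=30+35=65 → 75/140 = 0.53571
Macro-recall = mean = (0.51913 + 0.62189 + 0.53571) / 3 = 0.5589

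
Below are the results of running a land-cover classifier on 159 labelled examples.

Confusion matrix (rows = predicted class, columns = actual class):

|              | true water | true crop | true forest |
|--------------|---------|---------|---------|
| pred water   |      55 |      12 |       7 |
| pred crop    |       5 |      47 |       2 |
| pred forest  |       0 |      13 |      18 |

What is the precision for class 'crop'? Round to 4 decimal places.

One-vs-rest for 'crop': TP = diagonal; FP = other classes predicted 'crop'; FN = 'crop' predicted as other.
precision = TP/(TP+FP).
crop: TP=47, FP=5+2=7 → 47/54 = 0.87037

0.8704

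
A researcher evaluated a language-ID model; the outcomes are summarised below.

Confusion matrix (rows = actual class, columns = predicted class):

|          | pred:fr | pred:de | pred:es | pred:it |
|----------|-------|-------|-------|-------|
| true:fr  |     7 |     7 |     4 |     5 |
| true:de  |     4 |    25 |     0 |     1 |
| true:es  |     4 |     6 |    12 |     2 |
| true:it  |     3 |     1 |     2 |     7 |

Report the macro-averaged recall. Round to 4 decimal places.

Per-class recall (TP/(TP+FN)):
  fr: TP=7, FN=7+4+5=16 → 7/23 = 0.30435
  de: TP=25, FN=4+0+1=5 → 25/30 = 0.83333
  es: TP=12, FN=4+6+2=12 → 12/24 = 0.50000
  it: TP=7, FN=3+1+2=6 → 7/13 = 0.53846
Macro-recall = mean = (0.30435 + 0.83333 + 0.50000 + 0.53846) / 4 = 0.5440

0.5440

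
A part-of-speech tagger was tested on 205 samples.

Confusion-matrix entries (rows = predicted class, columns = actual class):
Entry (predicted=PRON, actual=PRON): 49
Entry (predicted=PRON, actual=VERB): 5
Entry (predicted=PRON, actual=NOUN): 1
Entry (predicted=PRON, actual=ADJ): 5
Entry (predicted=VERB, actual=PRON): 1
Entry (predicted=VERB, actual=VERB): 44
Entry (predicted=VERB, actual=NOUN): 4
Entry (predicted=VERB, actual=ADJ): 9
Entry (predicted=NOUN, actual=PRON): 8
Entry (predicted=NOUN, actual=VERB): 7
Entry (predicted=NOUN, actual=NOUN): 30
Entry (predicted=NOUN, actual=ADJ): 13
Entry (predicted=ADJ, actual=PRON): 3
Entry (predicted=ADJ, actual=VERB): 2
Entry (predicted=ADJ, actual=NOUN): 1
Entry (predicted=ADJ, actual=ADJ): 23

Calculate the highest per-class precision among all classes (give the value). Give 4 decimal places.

0.8167

Per-class precision (TP/(TP+FP)):
  PRON: TP=49, FP=5+1+5=11 → 49/60 = 0.81667
  VERB: TP=44, FP=1+4+9=14 → 44/58 = 0.75862
  NOUN: TP=30, FP=8+7+13=28 → 30/58 = 0.51724
  ADJ: TP=23, FP=3+2+1=6 → 23/29 = 0.79310
Highest is class 'PRON' with precision = 0.8167.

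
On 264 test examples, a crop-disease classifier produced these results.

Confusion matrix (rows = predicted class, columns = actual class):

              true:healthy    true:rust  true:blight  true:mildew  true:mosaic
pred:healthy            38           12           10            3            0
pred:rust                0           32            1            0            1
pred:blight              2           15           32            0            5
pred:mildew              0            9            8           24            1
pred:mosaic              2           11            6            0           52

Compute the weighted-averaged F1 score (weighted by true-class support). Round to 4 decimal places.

Per-class F1 score (2·TP/(2·TP+FP+FN)):
  healthy: TP=38, FP=12+10+3+0=25, FN=0+2+0+2=4 → 76/105 = 0.72381
  rust: TP=32, FP=0+1+0+1=2, FN=12+15+9+11=47 → 64/113 = 0.56637
  blight: TP=32, FP=2+15+0+5=22, FN=10+1+8+6=25 → 64/111 = 0.57658
  mildew: TP=24, FP=0+9+8+1=18, FN=3+0+0+0=3 → 48/69 = 0.69565
  mosaic: TP=52, FP=2+11+6+0=19, FN=0+1+5+1=7 → 104/130 = 0.80000
Weighted-F1 score = Σ (supportᵢ/N)·F1 scoreᵢ with N=264: (42/264)·0.72381 + (79/264)·0.56637 + (57/264)·0.57658 + (27/264)·0.69565 + (59/264)·0.80000 = 0.6591

0.6591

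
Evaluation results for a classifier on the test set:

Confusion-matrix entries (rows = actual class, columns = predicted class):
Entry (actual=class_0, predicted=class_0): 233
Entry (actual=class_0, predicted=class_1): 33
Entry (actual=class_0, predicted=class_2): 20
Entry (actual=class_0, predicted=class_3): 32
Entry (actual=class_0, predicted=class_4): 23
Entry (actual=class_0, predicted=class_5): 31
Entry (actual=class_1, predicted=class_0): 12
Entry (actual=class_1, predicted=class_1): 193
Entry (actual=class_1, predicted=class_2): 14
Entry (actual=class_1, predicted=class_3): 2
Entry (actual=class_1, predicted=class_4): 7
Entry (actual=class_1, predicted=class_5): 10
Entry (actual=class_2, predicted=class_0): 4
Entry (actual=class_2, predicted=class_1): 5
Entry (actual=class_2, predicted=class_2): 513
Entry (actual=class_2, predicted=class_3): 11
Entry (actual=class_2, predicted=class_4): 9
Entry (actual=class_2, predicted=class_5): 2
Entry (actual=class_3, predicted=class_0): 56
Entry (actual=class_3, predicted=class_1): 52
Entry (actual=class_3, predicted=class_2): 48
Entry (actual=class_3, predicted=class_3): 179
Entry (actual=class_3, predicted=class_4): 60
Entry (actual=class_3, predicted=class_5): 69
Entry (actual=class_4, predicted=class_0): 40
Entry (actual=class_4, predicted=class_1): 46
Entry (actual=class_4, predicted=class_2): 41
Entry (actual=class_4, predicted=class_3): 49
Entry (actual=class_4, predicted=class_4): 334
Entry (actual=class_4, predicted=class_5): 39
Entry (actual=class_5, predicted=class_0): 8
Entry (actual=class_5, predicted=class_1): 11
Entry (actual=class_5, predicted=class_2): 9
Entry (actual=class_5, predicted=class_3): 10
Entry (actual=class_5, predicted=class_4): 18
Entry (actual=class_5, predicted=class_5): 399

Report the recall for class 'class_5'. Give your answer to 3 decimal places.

Treat 'class_5' as positive and all other classes as negative.
recall = TP/(TP+FN).
class_5: TP=399, FN=8+11+9+10+18=56 → 399/455 = 0.8769

0.877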